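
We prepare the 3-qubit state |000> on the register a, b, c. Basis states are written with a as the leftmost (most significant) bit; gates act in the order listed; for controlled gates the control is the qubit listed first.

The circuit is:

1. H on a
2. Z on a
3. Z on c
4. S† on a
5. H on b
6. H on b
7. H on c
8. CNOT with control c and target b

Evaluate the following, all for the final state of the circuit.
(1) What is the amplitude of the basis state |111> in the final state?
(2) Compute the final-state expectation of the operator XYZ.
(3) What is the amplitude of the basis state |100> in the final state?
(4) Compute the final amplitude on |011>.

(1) |111> carries amplitude I/2 in the final state.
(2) The observable XYZ averages to 0.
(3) The final state's coefficient on |100> equals I/2.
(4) The amplitude on |011> is 1/2.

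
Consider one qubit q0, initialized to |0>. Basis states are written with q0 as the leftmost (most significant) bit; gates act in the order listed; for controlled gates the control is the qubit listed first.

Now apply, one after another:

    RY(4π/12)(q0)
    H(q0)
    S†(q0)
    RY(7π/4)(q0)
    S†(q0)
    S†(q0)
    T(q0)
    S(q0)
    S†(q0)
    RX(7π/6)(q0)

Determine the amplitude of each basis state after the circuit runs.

After the circuit, the state carries amplitude sqrt(sqrt(2) + 2)/8 - I*sqrt(2 - sqrt(2))/4 - sqrt(sqrt(2) + 2)*exp(I*pi/4)/8 + sqrt(6 - 3*sqrt(2))*exp(3*I*pi/4)/8 + sqrt(2 - sqrt(2))*exp(3*I*pi/4)/4 + I*sqrt(6 - 3*sqrt(2))/8 on |0>, sqrt(2 - sqrt(2))/8 - sqrt(3*sqrt(2) + 6)*exp(3*I*pi/4)/8 + sqrt(2 - sqrt(2))*exp(I*pi/4)/8 + sqrt(sqrt(2) + 2)*exp(3*I*pi/4)/4 + I*sqrt(3*sqrt(2) + 6)/8 + I*sqrt(sqrt(2) + 2)/4 on |1>.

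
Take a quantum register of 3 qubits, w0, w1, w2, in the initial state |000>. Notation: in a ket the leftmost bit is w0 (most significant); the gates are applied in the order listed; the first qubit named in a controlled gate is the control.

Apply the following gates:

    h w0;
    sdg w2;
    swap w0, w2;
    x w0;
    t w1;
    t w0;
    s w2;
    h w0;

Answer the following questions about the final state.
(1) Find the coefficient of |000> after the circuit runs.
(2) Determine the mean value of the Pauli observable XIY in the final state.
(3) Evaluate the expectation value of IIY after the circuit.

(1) The final state's coefficient on |000> equals exp(I*pi/4)/2.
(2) The observable XIY averages to -1.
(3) The observable IIY averages to 1.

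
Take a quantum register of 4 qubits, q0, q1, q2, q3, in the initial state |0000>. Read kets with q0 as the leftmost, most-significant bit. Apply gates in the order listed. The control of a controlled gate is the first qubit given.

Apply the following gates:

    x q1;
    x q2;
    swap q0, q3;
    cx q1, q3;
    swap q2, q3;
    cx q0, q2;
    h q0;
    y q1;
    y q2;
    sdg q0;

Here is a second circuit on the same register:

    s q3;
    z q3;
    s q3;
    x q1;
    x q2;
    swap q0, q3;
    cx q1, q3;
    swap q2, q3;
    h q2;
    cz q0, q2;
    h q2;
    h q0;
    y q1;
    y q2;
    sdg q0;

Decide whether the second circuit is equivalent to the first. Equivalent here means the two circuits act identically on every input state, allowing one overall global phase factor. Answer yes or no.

Yes: on every input state the two circuits agree up to one overall phase factor.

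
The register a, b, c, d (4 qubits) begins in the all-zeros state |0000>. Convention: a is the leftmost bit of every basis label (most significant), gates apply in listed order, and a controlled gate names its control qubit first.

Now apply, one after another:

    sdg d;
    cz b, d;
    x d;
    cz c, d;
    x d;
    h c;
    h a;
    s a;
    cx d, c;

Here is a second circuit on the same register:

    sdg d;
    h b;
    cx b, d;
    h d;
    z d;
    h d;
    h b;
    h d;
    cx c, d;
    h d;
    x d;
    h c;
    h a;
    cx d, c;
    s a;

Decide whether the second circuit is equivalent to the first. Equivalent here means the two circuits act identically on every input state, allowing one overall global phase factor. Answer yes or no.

No: there is an input state on which the two circuits produce genuinely different outputs (not merely differing by a phase).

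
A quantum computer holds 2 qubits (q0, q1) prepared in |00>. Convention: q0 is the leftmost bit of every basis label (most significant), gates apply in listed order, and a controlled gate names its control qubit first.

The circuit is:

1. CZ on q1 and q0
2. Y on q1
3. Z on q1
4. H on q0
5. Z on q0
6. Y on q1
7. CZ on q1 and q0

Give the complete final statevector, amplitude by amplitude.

The final amplitudes are -sqrt(2)/2 on |00>, 0 on |01>, sqrt(2)/2 on |10>, 0 on |11>.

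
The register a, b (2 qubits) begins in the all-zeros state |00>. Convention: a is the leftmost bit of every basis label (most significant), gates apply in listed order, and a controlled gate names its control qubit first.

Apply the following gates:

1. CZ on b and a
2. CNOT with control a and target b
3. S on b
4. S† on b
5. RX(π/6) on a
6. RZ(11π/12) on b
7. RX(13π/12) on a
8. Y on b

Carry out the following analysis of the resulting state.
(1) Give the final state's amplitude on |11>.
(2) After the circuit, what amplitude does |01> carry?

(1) The amplitude on |11> is sqrt(2)*(-sqrt(sqrt(2) + 2) - sqrt(2 - sqrt(2)))*exp(13*I*pi/24)/4.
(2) The final state's coefficient on |01> equals sqrt(2)*(-sqrt(sqrt(2) + 2) + sqrt(2 - sqrt(2)))*exp(I*pi/24)/4.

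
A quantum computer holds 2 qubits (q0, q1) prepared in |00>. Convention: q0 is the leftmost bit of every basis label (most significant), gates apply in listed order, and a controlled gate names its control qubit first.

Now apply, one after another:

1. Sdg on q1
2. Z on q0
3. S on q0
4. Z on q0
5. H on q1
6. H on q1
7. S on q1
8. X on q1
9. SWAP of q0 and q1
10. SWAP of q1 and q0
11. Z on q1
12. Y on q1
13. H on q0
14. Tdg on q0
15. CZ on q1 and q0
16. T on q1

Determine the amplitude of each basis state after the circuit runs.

After the circuit, the state carries amplitude sqrt(2)*I/2 on |00>, 0 on |01>, sqrt(2)*exp(I*pi/4)/2 on |10>, 0 on |11>.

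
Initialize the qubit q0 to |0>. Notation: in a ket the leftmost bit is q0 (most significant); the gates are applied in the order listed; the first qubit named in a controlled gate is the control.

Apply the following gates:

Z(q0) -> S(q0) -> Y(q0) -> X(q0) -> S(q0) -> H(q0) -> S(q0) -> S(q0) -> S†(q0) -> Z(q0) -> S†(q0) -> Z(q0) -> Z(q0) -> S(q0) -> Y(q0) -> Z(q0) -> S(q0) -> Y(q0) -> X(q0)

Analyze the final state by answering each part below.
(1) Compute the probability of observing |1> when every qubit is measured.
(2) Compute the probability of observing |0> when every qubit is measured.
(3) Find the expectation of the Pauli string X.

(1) Outcome |1> occurs with probability 1/2.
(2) The probability of measuring |0> is 1/2.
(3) In the final state, X has expectation 1.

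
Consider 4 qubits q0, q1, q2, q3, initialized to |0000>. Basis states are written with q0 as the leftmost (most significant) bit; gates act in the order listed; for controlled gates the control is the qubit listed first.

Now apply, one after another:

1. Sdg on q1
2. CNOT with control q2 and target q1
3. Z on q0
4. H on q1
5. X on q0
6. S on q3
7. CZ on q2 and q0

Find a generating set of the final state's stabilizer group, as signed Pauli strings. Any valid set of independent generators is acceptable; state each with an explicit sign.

One valid set of independent stabilizer generators is +IXII, -ZIII, +IIZI, +IIIZ (any independent generating set of the same group is equally correct).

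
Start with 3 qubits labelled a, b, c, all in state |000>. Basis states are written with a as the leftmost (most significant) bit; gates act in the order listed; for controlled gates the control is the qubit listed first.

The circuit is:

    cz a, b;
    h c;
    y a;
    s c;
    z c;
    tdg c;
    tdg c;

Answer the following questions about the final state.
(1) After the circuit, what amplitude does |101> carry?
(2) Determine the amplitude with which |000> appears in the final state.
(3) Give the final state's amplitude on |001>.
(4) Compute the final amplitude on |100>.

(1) |101> carries amplitude -sqrt(2)*I/2 in the final state.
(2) |000> carries amplitude 0 in the final state.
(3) The amplitude on |001> is 0.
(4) |100> carries amplitude sqrt(2)*I/2 in the final state.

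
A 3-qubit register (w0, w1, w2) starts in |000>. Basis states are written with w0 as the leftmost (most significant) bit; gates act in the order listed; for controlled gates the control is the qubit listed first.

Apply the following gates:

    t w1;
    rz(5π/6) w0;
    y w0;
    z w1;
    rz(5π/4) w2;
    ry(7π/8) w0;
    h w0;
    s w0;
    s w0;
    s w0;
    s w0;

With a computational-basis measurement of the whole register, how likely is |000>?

Outcome |000> occurs with probability 1/2 - sqrt(2 - sqrt(2))/4.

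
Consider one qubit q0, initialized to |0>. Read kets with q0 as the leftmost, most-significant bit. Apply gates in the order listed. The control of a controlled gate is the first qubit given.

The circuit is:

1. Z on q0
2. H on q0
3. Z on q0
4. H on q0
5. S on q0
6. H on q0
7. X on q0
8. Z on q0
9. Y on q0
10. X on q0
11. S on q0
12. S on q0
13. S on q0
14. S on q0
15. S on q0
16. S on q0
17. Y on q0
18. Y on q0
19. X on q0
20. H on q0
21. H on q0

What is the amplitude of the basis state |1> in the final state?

The final state's coefficient on |1> equals sqrt(2)/2.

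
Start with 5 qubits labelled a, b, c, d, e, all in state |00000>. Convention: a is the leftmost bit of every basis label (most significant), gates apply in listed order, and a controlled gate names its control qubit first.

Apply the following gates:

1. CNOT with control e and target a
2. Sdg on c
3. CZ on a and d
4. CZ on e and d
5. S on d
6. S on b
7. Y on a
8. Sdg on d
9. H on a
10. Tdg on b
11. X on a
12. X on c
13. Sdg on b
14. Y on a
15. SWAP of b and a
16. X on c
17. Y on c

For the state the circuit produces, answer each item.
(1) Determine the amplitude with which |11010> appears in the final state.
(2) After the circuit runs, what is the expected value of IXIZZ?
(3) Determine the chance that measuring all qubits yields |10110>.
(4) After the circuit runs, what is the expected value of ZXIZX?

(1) The amplitude on |11010> is 0.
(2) The observable IXIZZ averages to 1.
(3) The probability of measuring |10110> is 0.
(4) The expectation value of ZXIZX is 0.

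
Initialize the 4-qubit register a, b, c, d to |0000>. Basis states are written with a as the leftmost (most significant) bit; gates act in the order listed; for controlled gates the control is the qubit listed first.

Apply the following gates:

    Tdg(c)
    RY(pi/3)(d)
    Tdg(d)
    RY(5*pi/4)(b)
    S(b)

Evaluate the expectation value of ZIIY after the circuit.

The expectation value of ZIIY is -sqrt(6)/4.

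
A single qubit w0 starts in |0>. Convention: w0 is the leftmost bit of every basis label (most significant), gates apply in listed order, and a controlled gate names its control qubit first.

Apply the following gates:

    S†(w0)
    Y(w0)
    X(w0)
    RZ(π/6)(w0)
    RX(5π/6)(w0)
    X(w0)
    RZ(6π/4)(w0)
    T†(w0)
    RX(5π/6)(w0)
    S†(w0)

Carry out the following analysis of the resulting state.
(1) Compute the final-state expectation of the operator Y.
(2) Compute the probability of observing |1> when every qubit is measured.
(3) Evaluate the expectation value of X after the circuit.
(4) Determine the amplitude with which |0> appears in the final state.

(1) In the final state, Y has expectation -sqrt(2)/4.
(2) A full measurement returns |1> with probability sqrt(2)/16 + 7/8.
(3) In the final state, X has expectation sqrt(3)*(-2 + sqrt(2))/8.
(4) The amplitude on |0> is -exp(I*pi/6)/4 + exp(5*I*pi/12)/4.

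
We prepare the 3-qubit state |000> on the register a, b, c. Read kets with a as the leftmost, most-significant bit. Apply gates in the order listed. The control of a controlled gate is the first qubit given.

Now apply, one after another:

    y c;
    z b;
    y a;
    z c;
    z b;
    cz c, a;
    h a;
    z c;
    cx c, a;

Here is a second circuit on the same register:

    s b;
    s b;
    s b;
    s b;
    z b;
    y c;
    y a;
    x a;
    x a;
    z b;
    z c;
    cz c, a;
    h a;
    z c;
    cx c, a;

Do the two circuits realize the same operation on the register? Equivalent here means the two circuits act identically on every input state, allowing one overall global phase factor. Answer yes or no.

Yes — the two circuits implement the same unitary up to a global phase.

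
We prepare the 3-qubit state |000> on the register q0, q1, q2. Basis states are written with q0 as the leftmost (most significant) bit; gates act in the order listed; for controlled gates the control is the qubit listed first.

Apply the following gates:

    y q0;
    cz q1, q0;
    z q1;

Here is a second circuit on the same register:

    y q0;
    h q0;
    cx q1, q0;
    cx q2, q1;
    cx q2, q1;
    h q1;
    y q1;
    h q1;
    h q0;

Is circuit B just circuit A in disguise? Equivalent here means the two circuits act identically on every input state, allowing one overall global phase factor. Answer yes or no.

No: there is an input state on which the two circuits produce genuinely different outputs (not merely differing by a phase).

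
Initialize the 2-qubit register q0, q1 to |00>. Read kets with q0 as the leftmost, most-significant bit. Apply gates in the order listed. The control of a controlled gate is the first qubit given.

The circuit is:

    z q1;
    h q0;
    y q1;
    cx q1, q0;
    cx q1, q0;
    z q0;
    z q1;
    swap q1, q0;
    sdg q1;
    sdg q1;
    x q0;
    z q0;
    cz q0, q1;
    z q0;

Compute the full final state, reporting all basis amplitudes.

The final amplitudes are -sqrt(2)*I/2 on |00>, -sqrt(2)*I/2 on |01>, 0 on |10>, 0 on |11>.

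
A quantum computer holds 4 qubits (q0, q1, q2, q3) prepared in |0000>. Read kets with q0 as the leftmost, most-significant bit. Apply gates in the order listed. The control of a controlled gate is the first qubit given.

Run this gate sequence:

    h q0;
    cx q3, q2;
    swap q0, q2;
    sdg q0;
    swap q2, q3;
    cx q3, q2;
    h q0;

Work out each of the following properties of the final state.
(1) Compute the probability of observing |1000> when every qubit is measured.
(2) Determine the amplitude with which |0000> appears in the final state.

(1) A full measurement returns |1000> with probability 1/4.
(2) The final state's coefficient on |0000> equals 1/2.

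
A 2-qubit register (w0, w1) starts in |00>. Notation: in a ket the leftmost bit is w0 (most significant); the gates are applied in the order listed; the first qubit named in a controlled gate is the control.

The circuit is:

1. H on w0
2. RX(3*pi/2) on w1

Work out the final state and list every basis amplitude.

After the circuit, the state carries amplitude -1/2 on |00>, -I/2 on |01>, -1/2 on |10>, -I/2 on |11>.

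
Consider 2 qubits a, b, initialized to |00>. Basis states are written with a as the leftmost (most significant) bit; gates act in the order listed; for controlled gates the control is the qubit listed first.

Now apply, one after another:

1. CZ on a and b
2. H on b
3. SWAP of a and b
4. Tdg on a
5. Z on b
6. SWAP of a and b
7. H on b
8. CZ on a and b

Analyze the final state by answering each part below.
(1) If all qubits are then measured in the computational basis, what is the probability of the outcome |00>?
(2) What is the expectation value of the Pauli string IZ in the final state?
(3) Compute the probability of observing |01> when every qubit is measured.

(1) Outcome |00> occurs with probability sqrt(2)/4 + 1/2.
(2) The expectation value of IZ is sqrt(2)/2.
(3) A full measurement returns |01> with probability 1/2 - sqrt(2)/4.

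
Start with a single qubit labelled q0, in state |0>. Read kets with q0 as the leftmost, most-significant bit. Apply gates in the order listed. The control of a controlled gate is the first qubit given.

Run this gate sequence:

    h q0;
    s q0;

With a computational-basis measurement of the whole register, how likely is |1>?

The probability of measuring |1> is 1/2.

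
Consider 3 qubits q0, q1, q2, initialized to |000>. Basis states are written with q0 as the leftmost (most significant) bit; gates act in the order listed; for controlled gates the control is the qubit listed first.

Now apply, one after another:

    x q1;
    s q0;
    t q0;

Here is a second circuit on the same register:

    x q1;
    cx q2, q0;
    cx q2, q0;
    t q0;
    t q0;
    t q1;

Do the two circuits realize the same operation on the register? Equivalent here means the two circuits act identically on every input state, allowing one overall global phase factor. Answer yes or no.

No, they are not equivalent — no single phase factor reconciles the two unitaries.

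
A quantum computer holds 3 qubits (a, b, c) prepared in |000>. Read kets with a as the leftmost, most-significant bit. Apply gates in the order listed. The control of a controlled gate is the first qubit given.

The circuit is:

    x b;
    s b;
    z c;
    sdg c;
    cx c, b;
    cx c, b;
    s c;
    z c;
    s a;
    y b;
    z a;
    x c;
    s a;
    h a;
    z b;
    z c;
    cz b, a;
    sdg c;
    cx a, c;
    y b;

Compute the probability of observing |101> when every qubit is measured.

Outcome |101> occurs with probability 0.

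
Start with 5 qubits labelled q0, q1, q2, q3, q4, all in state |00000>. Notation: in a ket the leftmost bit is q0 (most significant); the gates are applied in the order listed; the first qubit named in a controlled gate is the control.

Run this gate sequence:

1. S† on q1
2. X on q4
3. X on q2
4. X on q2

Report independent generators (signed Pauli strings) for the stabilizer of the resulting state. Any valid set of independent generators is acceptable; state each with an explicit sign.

The final state is stabilized by the group generated by +ZIIII, +IZIII, +IIZII, +IIIZI, -IIIIZ; other independent generating sets are equally valid.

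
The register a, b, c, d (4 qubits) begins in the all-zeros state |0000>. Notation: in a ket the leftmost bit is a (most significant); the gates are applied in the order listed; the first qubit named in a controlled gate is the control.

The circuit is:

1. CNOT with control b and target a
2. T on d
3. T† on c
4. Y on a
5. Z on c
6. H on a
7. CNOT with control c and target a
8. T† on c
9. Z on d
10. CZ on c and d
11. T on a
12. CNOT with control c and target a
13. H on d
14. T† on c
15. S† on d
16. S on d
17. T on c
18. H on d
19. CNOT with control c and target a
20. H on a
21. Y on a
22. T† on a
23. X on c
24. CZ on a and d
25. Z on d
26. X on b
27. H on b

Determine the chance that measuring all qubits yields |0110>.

A full measurement returns |0110> with probability sqrt(2)/8 + 1/4.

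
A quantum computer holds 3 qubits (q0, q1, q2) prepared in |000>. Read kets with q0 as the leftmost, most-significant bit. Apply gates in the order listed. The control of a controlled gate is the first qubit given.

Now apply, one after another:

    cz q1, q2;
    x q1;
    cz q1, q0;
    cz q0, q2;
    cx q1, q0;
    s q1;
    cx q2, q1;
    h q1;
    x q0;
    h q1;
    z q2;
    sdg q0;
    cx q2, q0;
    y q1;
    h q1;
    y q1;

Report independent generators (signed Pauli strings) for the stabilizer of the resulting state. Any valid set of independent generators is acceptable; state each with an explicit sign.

The final state is stabilized by the group generated by -IXI, +ZII, +IIZ; other independent generating sets are equally valid.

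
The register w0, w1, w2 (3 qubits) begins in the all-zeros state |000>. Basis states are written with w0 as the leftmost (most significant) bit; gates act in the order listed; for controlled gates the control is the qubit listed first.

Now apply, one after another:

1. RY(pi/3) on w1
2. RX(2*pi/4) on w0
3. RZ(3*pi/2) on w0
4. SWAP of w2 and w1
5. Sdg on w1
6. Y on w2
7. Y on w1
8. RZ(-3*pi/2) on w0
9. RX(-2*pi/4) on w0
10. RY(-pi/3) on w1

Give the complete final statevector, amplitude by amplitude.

After the circuit, the state carries amplitude 1/4 on |000>, -sqrt(3)/4 on |001>, sqrt(3)/4 on |010>, -3/4 on |011>, 0 on |100>, 0 on |101>, 0 on |110>, 0 on |111>.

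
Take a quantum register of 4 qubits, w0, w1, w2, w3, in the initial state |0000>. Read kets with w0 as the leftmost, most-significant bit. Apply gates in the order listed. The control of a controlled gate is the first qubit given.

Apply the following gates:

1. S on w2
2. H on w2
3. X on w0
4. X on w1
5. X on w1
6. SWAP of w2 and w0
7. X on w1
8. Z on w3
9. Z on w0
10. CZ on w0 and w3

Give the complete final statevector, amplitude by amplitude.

After the circuit, the state carries amplitude sqrt(2)/2 on |0110>, -sqrt(2)/2 on |1110>, and 0 on every other basis state. Key observation: steps 4-5 multiply out to the identity, so the circuit reduces to the remaining gates.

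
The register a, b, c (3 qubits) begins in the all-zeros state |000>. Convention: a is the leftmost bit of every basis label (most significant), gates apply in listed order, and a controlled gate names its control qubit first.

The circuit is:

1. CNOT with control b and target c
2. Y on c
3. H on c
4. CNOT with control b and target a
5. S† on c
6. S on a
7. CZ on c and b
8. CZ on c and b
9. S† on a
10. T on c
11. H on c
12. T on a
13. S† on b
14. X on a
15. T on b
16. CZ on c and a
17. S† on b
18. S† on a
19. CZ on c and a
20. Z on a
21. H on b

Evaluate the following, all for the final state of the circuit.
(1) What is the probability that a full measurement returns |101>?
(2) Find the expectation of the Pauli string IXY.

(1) The probability of measuring |101> is sqrt(2)/8 + 1/4. Key observation: gates 6-9 undo each other exactly, leaving only the rest of the circuit to track.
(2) In the final state, IXY has expectation -sqrt(2)/2.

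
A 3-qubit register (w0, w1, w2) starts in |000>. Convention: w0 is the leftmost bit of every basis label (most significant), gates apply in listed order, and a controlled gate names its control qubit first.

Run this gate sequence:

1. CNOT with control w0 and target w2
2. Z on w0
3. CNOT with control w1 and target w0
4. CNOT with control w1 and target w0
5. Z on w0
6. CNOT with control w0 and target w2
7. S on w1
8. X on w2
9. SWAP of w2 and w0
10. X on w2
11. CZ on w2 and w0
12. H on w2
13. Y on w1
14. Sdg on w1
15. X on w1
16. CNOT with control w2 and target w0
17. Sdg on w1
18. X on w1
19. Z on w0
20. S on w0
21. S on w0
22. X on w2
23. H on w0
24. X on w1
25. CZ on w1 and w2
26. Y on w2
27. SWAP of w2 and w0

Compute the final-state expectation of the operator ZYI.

The observable ZYI averages to 0. Key observation: the block from step 1 through step 6 cancels to the identity and can be dropped.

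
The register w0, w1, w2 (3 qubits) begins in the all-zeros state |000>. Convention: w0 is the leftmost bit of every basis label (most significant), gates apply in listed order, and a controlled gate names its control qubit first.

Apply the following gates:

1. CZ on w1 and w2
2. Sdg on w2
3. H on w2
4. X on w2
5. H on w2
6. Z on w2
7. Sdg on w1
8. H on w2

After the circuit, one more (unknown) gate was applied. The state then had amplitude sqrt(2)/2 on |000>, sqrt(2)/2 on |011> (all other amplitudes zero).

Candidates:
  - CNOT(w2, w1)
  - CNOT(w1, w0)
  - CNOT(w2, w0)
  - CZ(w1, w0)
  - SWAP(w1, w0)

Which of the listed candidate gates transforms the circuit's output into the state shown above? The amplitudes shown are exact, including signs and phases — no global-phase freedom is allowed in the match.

The unique candidate consistent with the amplitudes is CNOT(w2, w1).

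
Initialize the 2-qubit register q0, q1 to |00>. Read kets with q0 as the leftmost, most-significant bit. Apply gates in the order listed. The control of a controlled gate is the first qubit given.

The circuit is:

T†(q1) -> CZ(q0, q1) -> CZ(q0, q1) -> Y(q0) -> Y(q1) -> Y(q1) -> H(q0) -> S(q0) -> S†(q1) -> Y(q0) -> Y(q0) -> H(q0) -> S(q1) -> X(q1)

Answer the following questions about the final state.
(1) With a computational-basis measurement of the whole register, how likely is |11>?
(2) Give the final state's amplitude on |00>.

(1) A full measurement returns |11> with probability 1/2. Key observation: gates 2-3 undo each other exactly, leaving only the rest of the circuit to track.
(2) |00> carries amplitude 0 in the final state.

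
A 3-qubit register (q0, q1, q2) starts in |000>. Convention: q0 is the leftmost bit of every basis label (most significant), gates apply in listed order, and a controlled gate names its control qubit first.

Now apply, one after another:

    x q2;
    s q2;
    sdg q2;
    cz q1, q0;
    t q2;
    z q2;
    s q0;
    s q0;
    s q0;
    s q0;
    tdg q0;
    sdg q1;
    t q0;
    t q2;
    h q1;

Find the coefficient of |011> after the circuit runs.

The final state's coefficient on |011> equals -sqrt(2)*I/2.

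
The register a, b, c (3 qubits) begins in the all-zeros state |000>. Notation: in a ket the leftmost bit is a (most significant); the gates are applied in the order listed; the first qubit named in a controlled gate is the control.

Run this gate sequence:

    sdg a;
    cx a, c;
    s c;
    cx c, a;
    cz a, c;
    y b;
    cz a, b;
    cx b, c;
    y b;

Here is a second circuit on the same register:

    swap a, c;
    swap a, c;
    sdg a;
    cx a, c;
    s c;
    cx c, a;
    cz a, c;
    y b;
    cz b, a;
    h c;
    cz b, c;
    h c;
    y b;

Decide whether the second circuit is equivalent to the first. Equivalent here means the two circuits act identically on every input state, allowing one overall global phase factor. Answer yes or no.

Yes — the two circuits implement the same unitary up to a global phase.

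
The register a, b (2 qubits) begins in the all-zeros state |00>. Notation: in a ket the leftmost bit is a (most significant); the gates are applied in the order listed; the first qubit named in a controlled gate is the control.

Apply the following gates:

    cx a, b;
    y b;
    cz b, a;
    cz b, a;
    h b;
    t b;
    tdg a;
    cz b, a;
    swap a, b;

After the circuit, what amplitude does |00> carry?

The amplitude on |00> is sqrt(2)*I/2.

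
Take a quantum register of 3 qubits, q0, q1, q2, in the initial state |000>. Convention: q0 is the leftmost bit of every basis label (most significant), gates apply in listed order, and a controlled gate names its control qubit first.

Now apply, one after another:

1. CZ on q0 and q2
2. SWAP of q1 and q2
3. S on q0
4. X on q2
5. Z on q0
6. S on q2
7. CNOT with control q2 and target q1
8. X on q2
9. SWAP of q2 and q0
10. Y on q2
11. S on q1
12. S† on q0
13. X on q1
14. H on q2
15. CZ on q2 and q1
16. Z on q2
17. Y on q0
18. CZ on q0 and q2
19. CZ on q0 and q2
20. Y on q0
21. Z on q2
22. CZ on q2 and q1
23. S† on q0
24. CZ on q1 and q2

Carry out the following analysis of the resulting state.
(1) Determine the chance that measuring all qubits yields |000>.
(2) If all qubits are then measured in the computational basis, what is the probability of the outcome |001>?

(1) Outcome |000> occurs with probability 1/2.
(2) The probability of measuring |001> is 1/2.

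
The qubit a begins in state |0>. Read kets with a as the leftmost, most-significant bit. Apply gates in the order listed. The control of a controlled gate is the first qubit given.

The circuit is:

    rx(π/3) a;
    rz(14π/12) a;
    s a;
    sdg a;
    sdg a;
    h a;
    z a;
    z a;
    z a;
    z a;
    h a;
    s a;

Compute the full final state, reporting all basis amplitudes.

The final amplitudes are -sqrt(3)*exp(5*I*pi/12)/2 on |0>, exp(I*pi/12)/2 on |1>. Key observation: steps 5-12 multiply out to the identity, so the circuit reduces to the remaining gates.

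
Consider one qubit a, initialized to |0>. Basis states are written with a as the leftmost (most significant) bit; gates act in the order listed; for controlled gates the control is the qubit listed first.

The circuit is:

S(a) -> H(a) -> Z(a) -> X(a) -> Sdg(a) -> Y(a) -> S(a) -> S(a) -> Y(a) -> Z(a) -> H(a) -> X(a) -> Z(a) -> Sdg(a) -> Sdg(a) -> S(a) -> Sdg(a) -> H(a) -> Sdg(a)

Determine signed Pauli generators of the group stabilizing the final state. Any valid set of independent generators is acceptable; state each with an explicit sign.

The final state is stabilized by the group generated by -X; other independent generating sets are equally valid.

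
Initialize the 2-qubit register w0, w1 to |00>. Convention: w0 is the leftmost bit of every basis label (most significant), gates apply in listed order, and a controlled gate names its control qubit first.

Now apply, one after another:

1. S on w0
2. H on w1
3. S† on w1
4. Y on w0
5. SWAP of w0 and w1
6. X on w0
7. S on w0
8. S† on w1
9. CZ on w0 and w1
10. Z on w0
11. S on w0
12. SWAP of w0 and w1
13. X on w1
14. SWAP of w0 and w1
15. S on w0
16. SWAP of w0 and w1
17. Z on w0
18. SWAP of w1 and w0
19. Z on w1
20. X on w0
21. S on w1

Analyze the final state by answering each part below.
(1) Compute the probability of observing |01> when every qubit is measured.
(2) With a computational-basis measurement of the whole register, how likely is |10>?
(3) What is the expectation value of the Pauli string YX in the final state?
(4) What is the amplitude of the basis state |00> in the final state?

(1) Outcome |01> occurs with probability 1/2.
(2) A full measurement returns |10> with probability 0.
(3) The expectation value of YX is 0.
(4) The amplitude on |00> is 0.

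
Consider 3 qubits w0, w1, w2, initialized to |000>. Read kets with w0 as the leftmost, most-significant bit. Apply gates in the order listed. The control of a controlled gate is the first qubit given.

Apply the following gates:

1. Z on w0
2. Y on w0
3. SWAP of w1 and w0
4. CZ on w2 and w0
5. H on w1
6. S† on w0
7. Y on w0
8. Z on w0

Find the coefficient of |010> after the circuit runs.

The amplitude on |010> is 0.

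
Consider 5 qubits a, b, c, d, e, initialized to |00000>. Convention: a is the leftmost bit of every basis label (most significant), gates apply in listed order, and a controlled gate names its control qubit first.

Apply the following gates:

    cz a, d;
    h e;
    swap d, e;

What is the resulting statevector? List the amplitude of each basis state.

The final amplitudes are sqrt(2)/2 on |00000>, sqrt(2)/2 on |00010>, and 0 on every other basis state.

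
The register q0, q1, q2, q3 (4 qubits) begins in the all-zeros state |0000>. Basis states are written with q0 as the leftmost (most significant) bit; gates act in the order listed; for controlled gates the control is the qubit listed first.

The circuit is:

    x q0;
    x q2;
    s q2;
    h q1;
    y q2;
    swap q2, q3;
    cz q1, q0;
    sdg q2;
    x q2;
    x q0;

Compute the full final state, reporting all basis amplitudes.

The final amplitudes are sqrt(2)/2 on |0010>, -sqrt(2)/2 on |0110>, and 0 on every other basis state.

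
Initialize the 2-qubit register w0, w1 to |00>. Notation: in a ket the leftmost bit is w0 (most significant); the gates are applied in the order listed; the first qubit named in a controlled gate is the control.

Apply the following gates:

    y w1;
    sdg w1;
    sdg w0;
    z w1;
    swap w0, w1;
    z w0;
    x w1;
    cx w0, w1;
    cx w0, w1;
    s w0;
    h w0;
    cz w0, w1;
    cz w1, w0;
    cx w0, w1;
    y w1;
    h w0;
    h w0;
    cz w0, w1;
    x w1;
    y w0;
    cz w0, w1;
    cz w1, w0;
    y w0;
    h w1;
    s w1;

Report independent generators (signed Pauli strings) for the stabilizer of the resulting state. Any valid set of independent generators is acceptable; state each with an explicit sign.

The final state is stabilized by the group generated by -XZ, -ZY; other independent generating sets are equally valid. Key observation: the block from step 8 through step 9 cancels to the identity and can be dropped.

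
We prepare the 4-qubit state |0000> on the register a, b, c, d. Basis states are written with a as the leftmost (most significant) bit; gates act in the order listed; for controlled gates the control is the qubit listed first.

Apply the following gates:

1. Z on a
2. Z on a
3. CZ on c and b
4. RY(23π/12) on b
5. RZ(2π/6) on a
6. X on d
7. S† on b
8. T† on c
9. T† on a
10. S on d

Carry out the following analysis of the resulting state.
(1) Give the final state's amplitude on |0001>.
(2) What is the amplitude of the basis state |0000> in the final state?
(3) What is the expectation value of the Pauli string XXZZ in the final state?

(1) |0001> carries amplitude (-sqrt(3*sqrt(2) + 6)/4 - sqrt(2 - sqrt(2))/4)*exp(I*pi/3) in the final state.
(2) |0000> carries amplitude 0 in the final state.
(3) The observable XXZZ averages to 0.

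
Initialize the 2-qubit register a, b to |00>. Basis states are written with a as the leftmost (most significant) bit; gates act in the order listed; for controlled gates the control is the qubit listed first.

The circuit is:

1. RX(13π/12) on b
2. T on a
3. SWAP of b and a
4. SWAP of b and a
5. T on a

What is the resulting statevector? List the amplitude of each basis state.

The final amplitudes are -sqrt(sqrt(2) + 2)/4 + sqrt(6 - 3*sqrt(2))/4 on |00>, -I*sqrt(3*sqrt(2) + 6)/4 - I*sqrt(2 - sqrt(2))/4 on |01>, 0 on |10>, 0 on |11>. Key observation: the block from step 3 through step 4 cancels to the identity and can be dropped.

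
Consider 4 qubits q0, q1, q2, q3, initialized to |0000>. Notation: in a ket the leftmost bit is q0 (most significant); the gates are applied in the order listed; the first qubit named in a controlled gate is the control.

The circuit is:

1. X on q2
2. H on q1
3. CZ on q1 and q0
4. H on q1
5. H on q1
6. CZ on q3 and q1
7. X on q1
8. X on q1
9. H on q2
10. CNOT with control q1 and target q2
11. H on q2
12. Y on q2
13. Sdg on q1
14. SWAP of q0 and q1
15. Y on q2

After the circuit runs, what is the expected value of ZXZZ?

The expectation value of ZXZZ is 0. Key observation: steps 4-5 multiply out to the identity, so the circuit reduces to the remaining gates.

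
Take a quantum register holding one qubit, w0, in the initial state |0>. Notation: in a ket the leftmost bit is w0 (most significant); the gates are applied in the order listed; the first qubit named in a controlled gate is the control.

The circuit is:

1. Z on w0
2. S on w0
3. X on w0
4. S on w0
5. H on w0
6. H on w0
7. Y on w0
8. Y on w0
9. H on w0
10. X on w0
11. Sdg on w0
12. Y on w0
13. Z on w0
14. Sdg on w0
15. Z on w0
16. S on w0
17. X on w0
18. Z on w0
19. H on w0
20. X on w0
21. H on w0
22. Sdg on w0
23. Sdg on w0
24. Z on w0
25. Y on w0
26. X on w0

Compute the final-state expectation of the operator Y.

The expectation value of Y is 1. Key observation: the block from step 6 through step 9 cancels to the identity and can be dropped.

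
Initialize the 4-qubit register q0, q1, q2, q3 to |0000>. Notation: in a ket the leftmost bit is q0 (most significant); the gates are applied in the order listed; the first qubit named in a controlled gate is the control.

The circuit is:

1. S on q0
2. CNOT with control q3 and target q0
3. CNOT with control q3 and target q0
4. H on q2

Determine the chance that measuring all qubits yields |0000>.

Outcome |0000> occurs with probability 1/2. Key observation: steps 2-3 multiply out to the identity, so the circuit reduces to the remaining gates.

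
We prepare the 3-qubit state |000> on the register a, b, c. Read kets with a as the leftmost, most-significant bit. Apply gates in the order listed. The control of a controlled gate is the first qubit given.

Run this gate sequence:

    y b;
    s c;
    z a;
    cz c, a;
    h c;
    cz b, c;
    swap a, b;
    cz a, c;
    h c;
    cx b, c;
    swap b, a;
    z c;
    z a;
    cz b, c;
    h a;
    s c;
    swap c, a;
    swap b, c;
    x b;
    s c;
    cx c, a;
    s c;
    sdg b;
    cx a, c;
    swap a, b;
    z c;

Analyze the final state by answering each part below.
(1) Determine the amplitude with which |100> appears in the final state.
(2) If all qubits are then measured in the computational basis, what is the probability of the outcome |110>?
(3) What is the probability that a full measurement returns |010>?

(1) The final state's coefficient on |100> equals 0.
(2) A full measurement returns |110> with probability 1/2.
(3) A full measurement returns |010> with probability 1/2.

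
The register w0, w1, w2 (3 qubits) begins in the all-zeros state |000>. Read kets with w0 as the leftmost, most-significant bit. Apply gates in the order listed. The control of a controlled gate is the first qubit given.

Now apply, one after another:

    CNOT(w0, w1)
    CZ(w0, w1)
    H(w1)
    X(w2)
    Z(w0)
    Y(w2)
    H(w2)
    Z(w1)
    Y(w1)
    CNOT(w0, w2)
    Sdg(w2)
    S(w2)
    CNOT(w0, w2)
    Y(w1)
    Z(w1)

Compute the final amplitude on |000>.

The amplitude on |000> is -I/2. Key observation: gates 8-15 undo each other exactly, leaving only the rest of the circuit to track.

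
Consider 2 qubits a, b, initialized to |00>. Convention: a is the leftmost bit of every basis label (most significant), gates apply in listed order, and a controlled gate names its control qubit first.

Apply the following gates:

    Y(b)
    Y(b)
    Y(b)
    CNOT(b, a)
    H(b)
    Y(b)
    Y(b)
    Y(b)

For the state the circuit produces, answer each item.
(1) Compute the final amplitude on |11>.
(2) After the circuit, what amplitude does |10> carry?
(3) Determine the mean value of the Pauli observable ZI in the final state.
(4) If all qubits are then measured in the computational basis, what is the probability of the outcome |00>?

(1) The final state's coefficient on |11> equals -sqrt(2)/2.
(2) |10> carries amplitude -sqrt(2)/2 in the final state.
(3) The expectation value of ZI is -1.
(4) A full measurement returns |00> with probability 0.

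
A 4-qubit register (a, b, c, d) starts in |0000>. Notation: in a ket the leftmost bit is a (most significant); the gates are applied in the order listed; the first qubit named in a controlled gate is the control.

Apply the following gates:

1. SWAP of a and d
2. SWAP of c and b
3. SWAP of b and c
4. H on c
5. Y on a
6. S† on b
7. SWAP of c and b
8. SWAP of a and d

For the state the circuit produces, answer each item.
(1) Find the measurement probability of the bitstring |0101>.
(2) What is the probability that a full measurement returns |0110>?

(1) The probability of measuring |0101> is 1/2.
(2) Outcome |0110> occurs with probability 0.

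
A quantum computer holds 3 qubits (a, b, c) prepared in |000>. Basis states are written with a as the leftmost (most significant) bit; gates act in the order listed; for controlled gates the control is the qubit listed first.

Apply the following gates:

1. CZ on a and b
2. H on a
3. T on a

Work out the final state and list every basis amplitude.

The resulting statevector has amplitude sqrt(2)/2 on |000>, sqrt(2)*exp(I*pi/4)/2 on |100>, and 0 on every other basis state.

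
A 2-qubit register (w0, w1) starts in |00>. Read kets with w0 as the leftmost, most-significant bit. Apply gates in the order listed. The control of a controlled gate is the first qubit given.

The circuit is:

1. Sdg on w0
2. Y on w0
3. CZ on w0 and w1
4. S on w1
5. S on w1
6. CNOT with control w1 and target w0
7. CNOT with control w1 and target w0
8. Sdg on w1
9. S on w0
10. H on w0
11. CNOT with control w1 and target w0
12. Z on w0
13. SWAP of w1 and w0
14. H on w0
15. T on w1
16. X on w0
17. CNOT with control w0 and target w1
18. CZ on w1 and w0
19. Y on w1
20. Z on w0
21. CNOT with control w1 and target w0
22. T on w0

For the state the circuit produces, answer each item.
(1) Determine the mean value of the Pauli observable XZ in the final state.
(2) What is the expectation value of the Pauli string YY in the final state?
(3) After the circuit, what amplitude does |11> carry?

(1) The expectation value of XZ is 1. Key observation: the block from step 5 through step 8 cancels to the identity and can be dropped.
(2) The observable YY averages to 1.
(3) |11> carries amplitude -exp(3*I*pi/4)/2 in the final state.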